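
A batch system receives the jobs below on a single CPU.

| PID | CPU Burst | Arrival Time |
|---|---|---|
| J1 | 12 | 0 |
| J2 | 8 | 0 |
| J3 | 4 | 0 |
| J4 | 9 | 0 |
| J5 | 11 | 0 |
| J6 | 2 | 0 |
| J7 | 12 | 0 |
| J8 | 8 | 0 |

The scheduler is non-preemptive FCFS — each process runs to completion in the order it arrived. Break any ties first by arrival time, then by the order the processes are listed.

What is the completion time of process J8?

Timeline: | J1 0-12 | J2 12-20 | J3 20-24 | J4 24-33 | J5 33-44 | J6 44-46 | J7 46-58 | J8 58-66 |
Completion: J1=12  J2=20  J3=24  J4=33  J5=44  J6=46  J7=58  J8=66
Turnaround (C−A): J1=12  J2=20  J3=24  J4=33  J5=44  J6=46  J7=58  J8=66

66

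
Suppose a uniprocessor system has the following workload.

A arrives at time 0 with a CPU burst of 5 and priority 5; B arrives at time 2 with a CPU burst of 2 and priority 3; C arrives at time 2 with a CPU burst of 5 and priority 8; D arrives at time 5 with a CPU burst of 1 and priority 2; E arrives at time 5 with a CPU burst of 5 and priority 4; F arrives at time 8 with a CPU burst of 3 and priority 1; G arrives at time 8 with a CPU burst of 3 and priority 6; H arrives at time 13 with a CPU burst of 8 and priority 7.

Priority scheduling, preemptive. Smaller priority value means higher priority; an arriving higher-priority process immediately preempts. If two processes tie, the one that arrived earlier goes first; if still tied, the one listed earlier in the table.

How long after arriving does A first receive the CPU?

Timeline: | A 0-2 | B 2-4 | A 4-5 | D 5-6 | E 6-8 | F 8-11 | E 11-14 | A 14-16 | G 16-19 | H 19-27 | C 27-32 |
Completion: A=16  B=4  C=32  D=6  E=14  F=11  G=19  H=27
Turnaround (C−A): A=16  B=2  C=30  D=1  E=9  F=3  G=11  H=14
Response(A) = first start − arrival = 0 − 0 = 0

0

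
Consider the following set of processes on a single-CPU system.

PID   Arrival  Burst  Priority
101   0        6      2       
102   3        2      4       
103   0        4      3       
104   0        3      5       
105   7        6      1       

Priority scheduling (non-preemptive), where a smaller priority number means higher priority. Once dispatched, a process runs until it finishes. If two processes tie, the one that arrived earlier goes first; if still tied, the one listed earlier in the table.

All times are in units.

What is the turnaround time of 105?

9

Timeline: | 101 0-6 | 103 6-10 | 105 10-16 | 102 16-18 | 104 18-21 |
Completion: 101=6  102=18  103=10  104=21  105=16
Turnaround (C−A): 101=6  102=15  103=10  104=21  105=9
Turnaround(105) = completion − arrival = 16 − 7 = 9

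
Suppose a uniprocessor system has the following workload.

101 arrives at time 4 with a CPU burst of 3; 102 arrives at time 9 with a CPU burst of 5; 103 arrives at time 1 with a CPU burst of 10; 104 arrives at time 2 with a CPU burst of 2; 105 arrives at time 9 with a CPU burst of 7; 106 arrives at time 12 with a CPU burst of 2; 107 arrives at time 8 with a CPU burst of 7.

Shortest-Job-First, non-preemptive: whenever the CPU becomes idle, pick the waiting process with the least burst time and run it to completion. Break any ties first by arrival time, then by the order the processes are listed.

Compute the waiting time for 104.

Schedule: | idle 0-1 | 103 1-11 | 104 11-13 | 106 13-15 | 101 15-18 | 102 18-23 | 107 23-30 | 105 30-37 |
Completion: 101=18  102=23  103=11  104=13  105=37  106=15  107=30
Turnaround (C−A): 101=14  102=14  103=10  104=11  105=28  106=3  107=22
Waiting(104) = turnaround − burst = 11 − 2 = 9

9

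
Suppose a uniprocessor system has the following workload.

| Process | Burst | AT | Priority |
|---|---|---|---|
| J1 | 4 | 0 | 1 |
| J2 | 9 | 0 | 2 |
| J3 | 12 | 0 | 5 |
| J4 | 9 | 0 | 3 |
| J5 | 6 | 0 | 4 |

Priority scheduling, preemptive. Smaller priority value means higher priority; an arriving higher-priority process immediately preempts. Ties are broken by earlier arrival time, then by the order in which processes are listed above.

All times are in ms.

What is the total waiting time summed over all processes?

Timeline: | J1 0-4 | J2 4-13 | J4 13-22 | J5 22-28 | J3 28-40 |
Completion: J1=4  J2=13  J3=40  J4=22  J5=28
Waiting = turnaround − burst: J1=0, J2=4, J3=28, J4=13, J5=22
Total waiting = 0 + 4 + 28 + 13 + 22 = 67

67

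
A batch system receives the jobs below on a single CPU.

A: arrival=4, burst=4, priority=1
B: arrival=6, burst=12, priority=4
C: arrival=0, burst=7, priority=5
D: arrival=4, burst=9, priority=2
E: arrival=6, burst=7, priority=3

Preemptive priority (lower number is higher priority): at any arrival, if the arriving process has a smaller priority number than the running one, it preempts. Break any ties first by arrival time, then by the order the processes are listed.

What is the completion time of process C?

39

Timeline: | C 0-4 | A 4-8 | D 8-17 | E 17-24 | B 24-36 | C 36-39 |
Completion: A=8  B=36  C=39  D=17  E=24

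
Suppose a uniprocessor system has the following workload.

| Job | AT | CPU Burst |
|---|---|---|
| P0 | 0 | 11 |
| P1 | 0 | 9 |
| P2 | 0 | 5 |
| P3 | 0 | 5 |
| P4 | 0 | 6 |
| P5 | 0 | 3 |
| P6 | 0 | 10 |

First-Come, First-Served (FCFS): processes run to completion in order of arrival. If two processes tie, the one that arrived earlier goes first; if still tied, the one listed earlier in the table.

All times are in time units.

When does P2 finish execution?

Timeline: | P0 0-11 | P1 11-20 | P2 20-25 | P3 25-30 | P4 30-36 | P5 36-39 | P6 39-49 |
Completion: P0=11  P1=20  P2=25  P3=30  P4=36  P5=39  P6=49
Turnaround (C−A): P0=11  P1=20  P2=25  P3=30  P4=36  P5=39  P6=49

25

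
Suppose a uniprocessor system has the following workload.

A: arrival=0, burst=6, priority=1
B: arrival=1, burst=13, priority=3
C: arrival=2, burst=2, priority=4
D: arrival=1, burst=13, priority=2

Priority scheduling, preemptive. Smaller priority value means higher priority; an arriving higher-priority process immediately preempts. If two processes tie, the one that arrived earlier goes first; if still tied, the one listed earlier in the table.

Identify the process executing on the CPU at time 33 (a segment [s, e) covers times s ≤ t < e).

C

Timeline: | A 0-6 | D 6-19 | B 19-32 | C 32-34 |
Completion: A=6  B=32  C=34  D=19
Turnaround (C−A): A=6  B=31  C=32  D=18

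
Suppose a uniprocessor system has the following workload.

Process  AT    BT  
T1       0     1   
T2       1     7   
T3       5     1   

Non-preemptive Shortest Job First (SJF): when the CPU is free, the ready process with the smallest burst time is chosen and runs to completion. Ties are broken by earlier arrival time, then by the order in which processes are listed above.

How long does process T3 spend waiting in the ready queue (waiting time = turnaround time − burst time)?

3

Gantt: | T1 0-1 | T2 1-8 | T3 8-9 |
Completion: T1=1  T2=8  T3=9
Waiting(T3) = turnaround − burst = 4 − 1 = 3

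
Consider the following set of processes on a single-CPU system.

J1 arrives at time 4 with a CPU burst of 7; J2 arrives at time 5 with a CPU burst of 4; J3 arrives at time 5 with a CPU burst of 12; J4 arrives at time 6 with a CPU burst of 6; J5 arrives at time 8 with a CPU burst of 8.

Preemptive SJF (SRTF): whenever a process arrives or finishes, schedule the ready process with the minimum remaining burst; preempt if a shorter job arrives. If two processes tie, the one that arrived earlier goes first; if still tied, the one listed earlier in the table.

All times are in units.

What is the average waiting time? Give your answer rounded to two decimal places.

Timeline: | idle 0-4 | J1 4-5 | J2 5-9 | J1 9-15 | J4 15-21 | J5 21-29 | J3 29-41 |
Completion: J1=15  J2=9  J3=41  J4=21  J5=29
Turnaround (C−A): J1=11  J2=4  J3=36  J4=15  J5=21
Waiting times: J1=4, J2=0, J3=24, J4=9, J5=13
Average waiting = (4+0+24+9+13) / 5 = 50/5 = 10.00

10.00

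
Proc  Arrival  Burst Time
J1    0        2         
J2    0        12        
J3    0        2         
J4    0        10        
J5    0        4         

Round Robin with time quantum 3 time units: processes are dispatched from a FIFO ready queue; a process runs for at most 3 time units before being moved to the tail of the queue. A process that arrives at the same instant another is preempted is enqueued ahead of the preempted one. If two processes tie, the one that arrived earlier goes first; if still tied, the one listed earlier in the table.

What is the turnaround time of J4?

Schedule: | J1 0-2 | J2 2-5 | J3 5-7 | J4 7-10 | J5 10-13 | J2 13-16 | J4 16-19 | J5 19-20 | J2 20-23 | J4 23-26 | J2 26-29 | J4 29-30 |
Completion: J1=2  J2=29  J3=7  J4=30  J5=20
Turnaround (C−A): J1=2  J2=29  J3=7  J4=30  J5=20
Turnaround(J4) = completion − arrival = 30 − 0 = 30

30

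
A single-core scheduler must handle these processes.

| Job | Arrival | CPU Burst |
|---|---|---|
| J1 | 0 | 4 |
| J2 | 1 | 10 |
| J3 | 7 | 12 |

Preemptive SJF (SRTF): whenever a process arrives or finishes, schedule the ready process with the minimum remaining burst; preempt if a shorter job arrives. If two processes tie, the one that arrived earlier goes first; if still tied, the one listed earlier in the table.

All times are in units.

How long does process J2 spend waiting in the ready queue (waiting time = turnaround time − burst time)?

3

Schedule: | J1 0-4 | J2 4-14 | J3 14-26 |
Completion: J1=4  J2=14  J3=26
Waiting(J2) = turnaround − burst = 13 − 10 = 3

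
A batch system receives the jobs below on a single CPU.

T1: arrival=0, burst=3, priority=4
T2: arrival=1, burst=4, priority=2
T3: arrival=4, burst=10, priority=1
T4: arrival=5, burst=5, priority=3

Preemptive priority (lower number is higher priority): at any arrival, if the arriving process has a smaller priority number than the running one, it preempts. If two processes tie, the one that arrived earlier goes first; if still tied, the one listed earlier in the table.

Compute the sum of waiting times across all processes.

39

Schedule: | T1 0-1 | T2 1-4 | T3 4-14 | T2 14-15 | T4 15-20 | T1 20-22 |
Completion: T1=22  T2=15  T3=14  T4=20
Waiting = turnaround − burst: T1=19, T2=10, T3=0, T4=10
Total waiting = 19 + 10 + 0 + 10 = 39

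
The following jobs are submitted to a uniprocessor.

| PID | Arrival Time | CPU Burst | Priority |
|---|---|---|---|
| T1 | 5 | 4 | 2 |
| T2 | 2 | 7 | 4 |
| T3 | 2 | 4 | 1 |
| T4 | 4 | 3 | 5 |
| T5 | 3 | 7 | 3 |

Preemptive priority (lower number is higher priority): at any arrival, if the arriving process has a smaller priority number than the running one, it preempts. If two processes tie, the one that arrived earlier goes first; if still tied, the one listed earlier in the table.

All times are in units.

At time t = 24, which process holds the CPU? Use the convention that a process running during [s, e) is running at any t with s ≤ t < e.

T4

Schedule: | idle 0-2 | T3 2-6 | T1 6-10 | T5 10-17 | T2 17-24 | T4 24-27 |
Completion: T1=10  T2=24  T3=6  T4=27  T5=17
Turnaround (C−A): T1=5  T2=22  T3=4  T4=23  T5=14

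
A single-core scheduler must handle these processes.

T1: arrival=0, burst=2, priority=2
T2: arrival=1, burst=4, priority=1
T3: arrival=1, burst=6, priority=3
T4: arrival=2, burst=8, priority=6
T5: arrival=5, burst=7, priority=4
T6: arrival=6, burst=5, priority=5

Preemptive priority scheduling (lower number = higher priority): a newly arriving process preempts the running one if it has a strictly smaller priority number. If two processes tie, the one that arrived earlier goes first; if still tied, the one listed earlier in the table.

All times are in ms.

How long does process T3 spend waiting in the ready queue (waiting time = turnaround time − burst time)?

Gantt: | T1 0-1 | T2 1-5 | T1 5-6 | T3 6-12 | T5 12-19 | T6 19-24 | T4 24-32 |
Completion: T1=6  T2=5  T3=12  T4=32  T5=19  T6=24
Turnaround (C−A): T1=6  T2=4  T3=11  T4=30  T5=14  T6=18
Waiting(T3) = turnaround − burst = 11 − 6 = 5

5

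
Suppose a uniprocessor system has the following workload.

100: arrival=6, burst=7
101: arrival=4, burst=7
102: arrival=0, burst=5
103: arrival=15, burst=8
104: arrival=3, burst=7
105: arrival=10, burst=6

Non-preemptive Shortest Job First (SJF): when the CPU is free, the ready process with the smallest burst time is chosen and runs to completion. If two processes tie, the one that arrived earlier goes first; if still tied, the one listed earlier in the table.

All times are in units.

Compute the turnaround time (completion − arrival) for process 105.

8

Schedule: | 102 0-5 | 104 5-12 | 105 12-18 | 101 18-25 | 100 25-32 | 103 32-40 |
Completion: 100=32  101=25  102=5  103=40  104=12  105=18
Turnaround(105) = completion − arrival = 18 − 10 = 8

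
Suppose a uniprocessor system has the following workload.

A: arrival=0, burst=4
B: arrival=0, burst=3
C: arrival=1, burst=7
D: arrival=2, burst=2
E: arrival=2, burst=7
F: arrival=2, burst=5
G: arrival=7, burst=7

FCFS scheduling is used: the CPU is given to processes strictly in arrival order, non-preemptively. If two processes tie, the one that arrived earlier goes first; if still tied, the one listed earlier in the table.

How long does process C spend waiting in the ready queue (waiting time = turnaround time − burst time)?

Schedule: | A 0-4 | B 4-7 | C 7-14 | D 14-16 | E 16-23 | F 23-28 | G 28-35 |
Completion: A=4  B=7  C=14  D=16  E=23  F=28  G=35
Turnaround (C−A): A=4  B=7  C=13  D=14  E=21  F=26  G=28
Waiting(C) = turnaround − burst = 13 − 7 = 6

6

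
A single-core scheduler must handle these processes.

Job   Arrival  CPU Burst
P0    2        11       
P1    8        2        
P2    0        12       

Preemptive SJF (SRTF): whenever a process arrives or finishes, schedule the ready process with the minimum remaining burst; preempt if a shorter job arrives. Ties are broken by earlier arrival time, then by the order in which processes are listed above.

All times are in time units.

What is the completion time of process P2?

Schedule: | P2 0-8 | P1 8-10 | P2 10-14 | P0 14-25 |
Completion: P0=25  P1=10  P2=14
Turnaround (C−A): P0=23  P1=2  P2=14

14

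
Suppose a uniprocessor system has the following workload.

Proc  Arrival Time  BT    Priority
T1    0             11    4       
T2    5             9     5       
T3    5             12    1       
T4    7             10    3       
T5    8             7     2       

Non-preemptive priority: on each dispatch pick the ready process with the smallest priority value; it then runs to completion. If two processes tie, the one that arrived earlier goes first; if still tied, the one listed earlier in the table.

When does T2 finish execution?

49

Gantt: | T1 0-11 | T3 11-23 | T5 23-30 | T4 30-40 | T2 40-49 |
Completion: T1=11  T2=49  T3=23  T4=40  T5=30
Turnaround (C−A): T1=11  T2=44  T3=18  T4=33  T5=22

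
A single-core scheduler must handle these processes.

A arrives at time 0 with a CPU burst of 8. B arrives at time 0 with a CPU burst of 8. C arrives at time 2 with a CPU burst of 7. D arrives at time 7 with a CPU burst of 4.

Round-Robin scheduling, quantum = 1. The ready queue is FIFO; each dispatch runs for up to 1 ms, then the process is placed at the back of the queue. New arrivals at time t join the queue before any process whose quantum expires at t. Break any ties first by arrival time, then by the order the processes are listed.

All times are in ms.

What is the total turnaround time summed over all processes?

Schedule: | A 0-1 | B 1-2 | A 2-3 | C 3-4 | B 4-5 | A 5-6 | C 6-7 | B 7-8 | A 8-9 | D 9-10 | C 10-11 | B 11-12 | A 12-13 | D 13-14 | C 14-15 | B 15-16 | A 16-17 | D 17-18 | C 18-19 | B 19-20 | A 20-21 | D 21-22 | C 22-23 | B 23-24 | A 24-25 | C 25-26 | B 26-27 |
Completion: A=25  B=27  C=26  D=22
Turnaround (C−A): A=25  B=27  C=24  D=15
Turnaround = completion − arrival: A=25, B=27, C=24, D=15
Total turnaround = 25 + 27 + 24 + 15 = 91

91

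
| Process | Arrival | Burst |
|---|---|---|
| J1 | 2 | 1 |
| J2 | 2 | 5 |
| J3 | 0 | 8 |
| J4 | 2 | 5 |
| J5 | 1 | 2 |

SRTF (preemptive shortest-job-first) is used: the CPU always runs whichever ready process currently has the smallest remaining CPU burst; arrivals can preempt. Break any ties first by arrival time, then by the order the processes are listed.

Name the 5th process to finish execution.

J3

Schedule: | J3 0-1 | J5 1-3 | J1 3-4 | J2 4-9 | J4 9-14 | J3 14-21 |
Completion: J1=4  J2=9  J3=21  J4=14  J5=3
Finish order: J5 → J1 → J2 → J4 → J3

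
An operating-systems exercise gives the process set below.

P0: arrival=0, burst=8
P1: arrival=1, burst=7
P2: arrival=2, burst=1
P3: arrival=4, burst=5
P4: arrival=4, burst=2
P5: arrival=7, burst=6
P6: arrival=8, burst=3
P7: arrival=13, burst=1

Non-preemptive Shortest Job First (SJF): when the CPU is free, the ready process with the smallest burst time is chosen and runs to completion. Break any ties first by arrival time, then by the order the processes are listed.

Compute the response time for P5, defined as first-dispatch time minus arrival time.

13

Gantt: | P0 0-8 | P2 8-9 | P4 9-11 | P6 11-14 | P7 14-15 | P3 15-20 | P5 20-26 | P1 26-33 |
Completion: P0=8  P1=33  P2=9  P3=20  P4=11  P5=26  P6=14  P7=15
Response(P5) = first start − arrival = 20 − 7 = 13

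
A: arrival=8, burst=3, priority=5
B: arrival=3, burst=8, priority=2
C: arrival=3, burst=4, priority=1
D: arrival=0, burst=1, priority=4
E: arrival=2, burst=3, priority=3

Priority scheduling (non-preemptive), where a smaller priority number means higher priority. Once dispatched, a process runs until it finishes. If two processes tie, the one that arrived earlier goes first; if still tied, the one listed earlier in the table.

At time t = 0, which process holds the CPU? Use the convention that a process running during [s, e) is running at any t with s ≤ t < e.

D

Gantt: | D 0-1 | idle 1-2 | E 2-5 | C 5-9 | B 9-17 | A 17-20 |
Completion: A=20  B=17  C=9  D=1  E=5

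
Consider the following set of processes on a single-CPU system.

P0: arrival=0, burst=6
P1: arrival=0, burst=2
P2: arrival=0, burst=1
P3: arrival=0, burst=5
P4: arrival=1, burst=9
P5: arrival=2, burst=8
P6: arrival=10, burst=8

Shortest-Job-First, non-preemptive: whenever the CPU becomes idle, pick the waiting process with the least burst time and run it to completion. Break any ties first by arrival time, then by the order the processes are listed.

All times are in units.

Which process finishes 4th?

P0

Gantt: | P2 0-1 | P1 1-3 | P3 3-8 | P0 8-14 | P5 14-22 | P6 22-30 | P4 30-39 |
Completion: P0=14  P1=3  P2=1  P3=8  P4=39  P5=22  P6=30
Turnaround (C−A): P0=14  P1=3  P2=1  P3=8  P4=38  P5=20  P6=20
Finish order: P2 → P1 → P3 → P0 → P5 → P6 → P4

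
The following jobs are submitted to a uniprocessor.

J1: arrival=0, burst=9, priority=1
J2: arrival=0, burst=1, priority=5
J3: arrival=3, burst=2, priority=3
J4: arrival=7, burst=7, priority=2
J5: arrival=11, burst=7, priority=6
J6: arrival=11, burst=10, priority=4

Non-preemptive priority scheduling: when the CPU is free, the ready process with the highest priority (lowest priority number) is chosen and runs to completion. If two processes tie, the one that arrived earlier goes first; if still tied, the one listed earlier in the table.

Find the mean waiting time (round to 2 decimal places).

Gantt: | J1 0-9 | J4 9-16 | J3 16-18 | J6 18-28 | J2 28-29 | J5 29-36 |
Completion: J1=9  J2=29  J3=18  J4=16  J5=36  J6=28
Turnaround (C−A): J1=9  J2=29  J3=15  J4=9  J5=25  J6=17
Waiting times: J1=0, J2=28, J3=13, J4=2, J5=18, J6=7
Average waiting = (0+28+13+2+18+7) / 6 = 68/6 = 11.33

11.33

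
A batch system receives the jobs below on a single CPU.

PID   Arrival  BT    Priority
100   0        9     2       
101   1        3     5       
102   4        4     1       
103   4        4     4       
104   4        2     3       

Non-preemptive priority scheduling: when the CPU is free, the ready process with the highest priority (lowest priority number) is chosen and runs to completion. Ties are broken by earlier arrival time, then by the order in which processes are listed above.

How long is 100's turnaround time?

9

Schedule: | 100 0-9 | 102 9-13 | 104 13-15 | 103 15-19 | 101 19-22 |
Completion: 100=9  101=22  102=13  103=19  104=15
Turnaround(100) = completion − arrival = 9 − 0 = 9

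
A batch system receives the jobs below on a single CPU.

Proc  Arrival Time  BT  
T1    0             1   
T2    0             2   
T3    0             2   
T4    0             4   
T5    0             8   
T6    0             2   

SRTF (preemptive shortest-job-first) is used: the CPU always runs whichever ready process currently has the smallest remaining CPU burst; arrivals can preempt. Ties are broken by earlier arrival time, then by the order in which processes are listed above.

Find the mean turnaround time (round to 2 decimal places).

7.67

Schedule: | T1 0-1 | T2 1-3 | T3 3-5 | T6 5-7 | T4 7-11 | T5 11-19 |
Completion: T1=1  T2=3  T3=5  T4=11  T5=19  T6=7
Turnaround (C−A): T1=1  T2=3  T3=5  T4=11  T5=19  T6=7
Turnaround times: T1=1, T2=3, T3=5, T4=11, T5=19, T6=7
Average turnaround = (1+3+5+11+19+7) / 6 = 46/6 = 7.67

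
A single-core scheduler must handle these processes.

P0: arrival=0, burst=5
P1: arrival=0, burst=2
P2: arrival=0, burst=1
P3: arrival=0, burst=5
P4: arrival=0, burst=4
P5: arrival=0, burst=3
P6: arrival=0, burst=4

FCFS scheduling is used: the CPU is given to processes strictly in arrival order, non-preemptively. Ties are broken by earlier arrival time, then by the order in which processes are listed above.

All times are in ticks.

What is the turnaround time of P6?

24

Gantt: | P0 0-5 | P1 5-7 | P2 7-8 | P3 8-13 | P4 13-17 | P5 17-20 | P6 20-24 |
Completion: P0=5  P1=7  P2=8  P3=13  P4=17  P5=20  P6=24
Turnaround(P6) = completion − arrival = 24 − 0 = 24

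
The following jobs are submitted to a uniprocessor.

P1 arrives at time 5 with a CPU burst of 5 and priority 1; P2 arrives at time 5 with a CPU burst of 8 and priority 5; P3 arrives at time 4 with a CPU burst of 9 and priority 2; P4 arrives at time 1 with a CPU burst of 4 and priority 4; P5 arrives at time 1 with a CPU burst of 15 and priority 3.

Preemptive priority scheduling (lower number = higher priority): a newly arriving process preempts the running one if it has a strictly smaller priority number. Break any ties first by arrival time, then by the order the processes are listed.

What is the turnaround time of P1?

Gantt: | idle 0-1 | P5 1-4 | P3 4-5 | P1 5-10 | P3 10-18 | P5 18-30 | P4 30-34 | P2 34-42 |
Completion: P1=10  P2=42  P3=18  P4=34  P5=30
Turnaround (C−A): P1=5  P2=37  P3=14  P4=33  P5=29
Turnaround(P1) = completion − arrival = 10 − 5 = 5

5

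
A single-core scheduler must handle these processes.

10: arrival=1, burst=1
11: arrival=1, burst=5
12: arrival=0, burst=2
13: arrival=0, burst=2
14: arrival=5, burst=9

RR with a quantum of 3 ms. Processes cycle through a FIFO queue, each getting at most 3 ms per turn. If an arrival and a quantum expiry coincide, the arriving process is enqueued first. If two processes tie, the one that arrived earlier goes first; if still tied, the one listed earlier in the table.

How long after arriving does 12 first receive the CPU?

0

Schedule: | 12 0-2 | 13 2-4 | 10 4-5 | 11 5-8 | 14 8-11 | 11 11-13 | 14 13-19 |
Completion: 10=5  11=13  12=2  13=4  14=19
Turnaround (C−A): 10=4  11=12  12=2  13=4  14=14
Response(12) = first start − arrival = 0 − 0 = 0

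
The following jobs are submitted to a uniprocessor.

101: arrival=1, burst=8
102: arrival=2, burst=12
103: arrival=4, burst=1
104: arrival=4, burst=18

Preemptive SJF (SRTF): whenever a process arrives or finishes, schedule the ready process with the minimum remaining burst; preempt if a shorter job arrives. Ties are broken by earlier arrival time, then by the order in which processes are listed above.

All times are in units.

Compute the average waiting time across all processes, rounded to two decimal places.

6.75

Timeline: | idle 0-1 | 101 1-4 | 103 4-5 | 101 5-10 | 102 10-22 | 104 22-40 |
Completion: 101=10  102=22  103=5  104=40
Waiting times: 101=1, 102=8, 103=0, 104=18
Average waiting = (1+8+0+18) / 4 = 27/4 = 6.75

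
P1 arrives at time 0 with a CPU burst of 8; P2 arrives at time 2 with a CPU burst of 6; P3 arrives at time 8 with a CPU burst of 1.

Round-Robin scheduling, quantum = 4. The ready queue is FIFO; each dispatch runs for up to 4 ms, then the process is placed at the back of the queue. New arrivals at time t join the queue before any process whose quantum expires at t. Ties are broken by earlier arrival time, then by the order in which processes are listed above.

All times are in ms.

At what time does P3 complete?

Schedule: | P1 0-4 | P2 4-8 | P1 8-12 | P3 12-13 | P2 13-15 |
Completion: P1=12  P2=15  P3=13

13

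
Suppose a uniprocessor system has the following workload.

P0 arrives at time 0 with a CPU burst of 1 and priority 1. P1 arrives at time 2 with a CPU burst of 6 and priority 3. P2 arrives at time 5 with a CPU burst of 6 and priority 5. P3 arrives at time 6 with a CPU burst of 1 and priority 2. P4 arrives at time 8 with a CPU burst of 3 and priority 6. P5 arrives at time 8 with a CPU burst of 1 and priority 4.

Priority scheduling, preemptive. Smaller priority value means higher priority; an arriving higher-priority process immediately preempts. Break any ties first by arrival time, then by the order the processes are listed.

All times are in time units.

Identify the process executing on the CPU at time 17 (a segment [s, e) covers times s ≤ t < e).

Schedule: | P0 0-1 | idle 1-2 | P1 2-6 | P3 6-7 | P1 7-9 | P5 9-10 | P2 10-16 | P4 16-19 |
Completion: P0=1  P1=9  P2=16  P3=7  P4=19  P5=10
Turnaround (C−A): P0=1  P1=7  P2=11  P3=1  P4=11  P5=2

P4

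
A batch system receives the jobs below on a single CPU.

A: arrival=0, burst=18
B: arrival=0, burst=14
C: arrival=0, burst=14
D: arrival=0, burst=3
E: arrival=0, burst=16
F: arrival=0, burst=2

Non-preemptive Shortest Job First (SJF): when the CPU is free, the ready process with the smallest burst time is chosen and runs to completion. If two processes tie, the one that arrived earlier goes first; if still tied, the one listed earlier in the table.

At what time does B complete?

Gantt: | F 0-2 | D 2-5 | B 5-19 | C 19-33 | E 33-49 | A 49-67 |
Completion: A=67  B=19  C=33  D=5  E=49  F=2

19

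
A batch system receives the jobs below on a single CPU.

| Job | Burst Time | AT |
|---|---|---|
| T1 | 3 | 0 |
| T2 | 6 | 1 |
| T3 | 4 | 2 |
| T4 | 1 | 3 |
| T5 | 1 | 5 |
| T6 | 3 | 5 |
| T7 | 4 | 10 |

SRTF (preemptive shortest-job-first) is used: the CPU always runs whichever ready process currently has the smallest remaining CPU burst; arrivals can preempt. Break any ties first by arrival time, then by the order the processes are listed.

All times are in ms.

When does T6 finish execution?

12

Timeline: | T1 0-3 | T4 3-4 | T3 4-5 | T5 5-6 | T3 6-9 | T6 9-12 | T7 12-16 | T2 16-22 |
Completion: T1=3  T2=22  T3=9  T4=4  T5=6  T6=12  T7=16
Turnaround (C−A): T1=3  T2=21  T3=7  T4=1  T5=1  T6=7  T7=6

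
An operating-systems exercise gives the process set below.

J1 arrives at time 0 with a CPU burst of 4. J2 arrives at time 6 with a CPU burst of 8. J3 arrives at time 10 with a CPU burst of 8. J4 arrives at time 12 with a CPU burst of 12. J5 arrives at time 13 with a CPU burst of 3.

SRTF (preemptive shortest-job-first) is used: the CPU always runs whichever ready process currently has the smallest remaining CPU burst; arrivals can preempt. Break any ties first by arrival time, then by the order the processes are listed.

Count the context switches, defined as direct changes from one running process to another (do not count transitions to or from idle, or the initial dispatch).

3

Timeline: | J1 0-4 | idle 4-6 | J2 6-14 | J5 14-17 | J3 17-25 | J4 25-37 |
Completion: J1=4  J2=14  J3=25  J4=37  J5=17
Turnaround (C−A): J1=4  J2=8  J3=15  J4=25  J5=4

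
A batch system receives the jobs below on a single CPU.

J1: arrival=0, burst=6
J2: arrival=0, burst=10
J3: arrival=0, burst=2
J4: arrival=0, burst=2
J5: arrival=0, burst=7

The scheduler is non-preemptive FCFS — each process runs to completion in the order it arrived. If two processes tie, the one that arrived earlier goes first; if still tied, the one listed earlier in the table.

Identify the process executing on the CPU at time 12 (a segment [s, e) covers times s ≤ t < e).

Schedule: | J1 0-6 | J2 6-16 | J3 16-18 | J4 18-20 | J5 20-27 |
Completion: J1=6  J2=16  J3=18  J4=20  J5=27
Turnaround (C−A): J1=6  J2=16  J3=18  J4=20  J5=27

J2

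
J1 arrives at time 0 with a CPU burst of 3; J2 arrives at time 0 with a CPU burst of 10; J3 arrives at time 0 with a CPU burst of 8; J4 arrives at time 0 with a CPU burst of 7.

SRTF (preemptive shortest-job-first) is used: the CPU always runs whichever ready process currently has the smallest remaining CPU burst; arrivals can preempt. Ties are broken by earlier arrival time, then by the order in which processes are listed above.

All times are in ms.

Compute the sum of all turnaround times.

Schedule: | J1 0-3 | J4 3-10 | J3 10-18 | J2 18-28 |
Completion: J1=3  J2=28  J3=18  J4=10
Turnaround = completion − arrival: J1=3, J2=28, J3=18, J4=10
Total turnaround = 3 + 28 + 18 + 10 = 59

59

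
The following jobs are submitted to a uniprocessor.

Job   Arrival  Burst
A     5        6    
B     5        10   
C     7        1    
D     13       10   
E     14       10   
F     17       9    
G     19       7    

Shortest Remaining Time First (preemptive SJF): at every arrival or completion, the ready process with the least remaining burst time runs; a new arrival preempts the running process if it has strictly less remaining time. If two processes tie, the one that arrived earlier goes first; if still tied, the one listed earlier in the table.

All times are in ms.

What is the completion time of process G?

29

Gantt: | idle 0-5 | A 5-7 | C 7-8 | A 8-12 | B 12-22 | G 22-29 | F 29-38 | D 38-48 | E 48-58 |
Completion: A=12  B=22  C=8  D=48  E=58  F=38  G=29
Turnaround (C−A): A=7  B=17  C=1  D=35  E=44  F=21  G=10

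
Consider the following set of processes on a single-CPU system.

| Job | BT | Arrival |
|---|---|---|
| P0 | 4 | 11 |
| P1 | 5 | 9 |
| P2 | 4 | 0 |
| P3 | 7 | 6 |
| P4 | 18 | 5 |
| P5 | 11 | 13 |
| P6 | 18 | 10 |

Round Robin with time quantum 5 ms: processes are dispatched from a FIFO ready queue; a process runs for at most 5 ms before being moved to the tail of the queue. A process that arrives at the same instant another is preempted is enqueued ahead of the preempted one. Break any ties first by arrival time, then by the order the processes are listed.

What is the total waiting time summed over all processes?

175

Schedule: | P2 0-4 | idle 4-5 | P4 5-10 | P3 10-15 | P1 15-20 | P6 20-25 | P4 25-30 | P0 30-34 | P5 34-39 | P3 39-41 | P6 41-46 | P4 46-51 | P5 51-56 | P6 56-61 | P4 61-64 | P5 64-65 | P6 65-68 |
Completion: P0=34  P1=20  P2=4  P3=41  P4=64  P5=65  P6=68
Turnaround (C−A): P0=23  P1=11  P2=4  P3=35  P4=59  P5=52  P6=58
Waiting = turnaround − burst: P0=19, P1=6, P2=0, P3=28, P4=41, P5=41, P6=40
Total waiting = 19 + 6 + 0 + 28 + 41 + 41 + 40 = 175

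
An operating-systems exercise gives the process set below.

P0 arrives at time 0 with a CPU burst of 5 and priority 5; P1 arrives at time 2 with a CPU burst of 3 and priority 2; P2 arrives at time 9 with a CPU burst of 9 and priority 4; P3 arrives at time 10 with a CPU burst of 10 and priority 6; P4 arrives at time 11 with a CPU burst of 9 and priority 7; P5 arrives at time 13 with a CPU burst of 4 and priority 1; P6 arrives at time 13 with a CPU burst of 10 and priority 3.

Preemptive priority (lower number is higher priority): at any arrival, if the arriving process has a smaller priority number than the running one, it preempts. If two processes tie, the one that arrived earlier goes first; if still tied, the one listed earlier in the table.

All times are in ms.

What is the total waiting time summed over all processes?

Timeline: | P0 0-2 | P1 2-5 | P0 5-8 | idle 8-9 | P2 9-13 | P5 13-17 | P6 17-27 | P2 27-32 | P3 32-42 | P4 42-51 |
Completion: P0=8  P1=5  P2=32  P3=42  P4=51  P5=17  P6=27
Turnaround (C−A): P0=8  P1=3  P2=23  P3=32  P4=40  P5=4  P6=14
Waiting = turnaround − burst: P0=3, P1=0, P2=14, P3=22, P4=31, P5=0, P6=4
Total waiting = 3 + 0 + 14 + 22 + 31 + 0 + 4 = 74

74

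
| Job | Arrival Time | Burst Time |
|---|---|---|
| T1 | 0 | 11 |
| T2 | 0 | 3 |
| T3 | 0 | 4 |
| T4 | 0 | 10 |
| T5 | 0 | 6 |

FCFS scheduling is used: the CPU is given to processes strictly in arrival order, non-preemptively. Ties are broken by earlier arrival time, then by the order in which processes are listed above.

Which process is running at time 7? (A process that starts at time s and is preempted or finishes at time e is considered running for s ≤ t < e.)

Schedule: | T1 0-11 | T2 11-14 | T3 14-18 | T4 18-28 | T5 28-34 |
Completion: T1=11  T2=14  T3=18  T4=28  T5=34

T1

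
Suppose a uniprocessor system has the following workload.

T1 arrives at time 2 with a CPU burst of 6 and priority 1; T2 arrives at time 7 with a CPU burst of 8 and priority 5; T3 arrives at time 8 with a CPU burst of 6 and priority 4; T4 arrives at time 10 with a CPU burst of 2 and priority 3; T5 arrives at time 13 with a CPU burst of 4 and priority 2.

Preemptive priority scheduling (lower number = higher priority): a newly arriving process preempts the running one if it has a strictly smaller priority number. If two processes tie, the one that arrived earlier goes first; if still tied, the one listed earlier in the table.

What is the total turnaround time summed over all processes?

45

Schedule: | idle 0-2 | T1 2-8 | T3 8-10 | T4 10-12 | T3 12-13 | T5 13-17 | T3 17-20 | T2 20-28 |
Completion: T1=8  T2=28  T3=20  T4=12  T5=17
Turnaround (C−A): T1=6  T2=21  T3=12  T4=2  T5=4
Turnaround = completion − arrival: T1=6, T2=21, T3=12, T4=2, T5=4
Total turnaround = 6 + 21 + 12 + 2 + 4 = 45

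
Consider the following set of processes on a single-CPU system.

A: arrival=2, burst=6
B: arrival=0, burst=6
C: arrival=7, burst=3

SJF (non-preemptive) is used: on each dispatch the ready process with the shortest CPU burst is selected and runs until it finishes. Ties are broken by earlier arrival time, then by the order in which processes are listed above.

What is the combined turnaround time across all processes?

24

Timeline: | B 0-6 | A 6-12 | C 12-15 |
Completion: A=12  B=6  C=15
Turnaround (C−A): A=10  B=6  C=8
Turnaround = completion − arrival: A=10, B=6, C=8
Total turnaround = 10 + 6 + 8 = 24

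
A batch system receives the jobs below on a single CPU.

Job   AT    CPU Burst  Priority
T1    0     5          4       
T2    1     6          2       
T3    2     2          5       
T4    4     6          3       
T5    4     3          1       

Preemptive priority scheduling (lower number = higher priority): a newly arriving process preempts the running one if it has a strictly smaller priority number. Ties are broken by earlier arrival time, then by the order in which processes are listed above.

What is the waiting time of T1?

15

Gantt: | T1 0-1 | T2 1-4 | T5 4-7 | T2 7-10 | T4 10-16 | T1 16-20 | T3 20-22 |
Completion: T1=20  T2=10  T3=22  T4=16  T5=7
Turnaround (C−A): T1=20  T2=9  T3=20  T4=12  T5=3
Waiting(T1) = turnaround − burst = 20 − 5 = 15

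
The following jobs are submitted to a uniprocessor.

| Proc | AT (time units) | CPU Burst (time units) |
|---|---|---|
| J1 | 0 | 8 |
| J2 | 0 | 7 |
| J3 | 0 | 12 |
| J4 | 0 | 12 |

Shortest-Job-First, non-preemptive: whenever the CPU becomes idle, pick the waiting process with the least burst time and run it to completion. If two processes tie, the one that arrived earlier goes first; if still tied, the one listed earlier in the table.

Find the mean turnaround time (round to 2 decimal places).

22.00

Schedule: | J2 0-7 | J1 7-15 | J3 15-27 | J4 27-39 |
Completion: J1=15  J2=7  J3=27  J4=39
Turnaround times: J1=15, J2=7, J3=27, J4=39
Average turnaround = (15+7+27+39) / 4 = 88/4 = 22.00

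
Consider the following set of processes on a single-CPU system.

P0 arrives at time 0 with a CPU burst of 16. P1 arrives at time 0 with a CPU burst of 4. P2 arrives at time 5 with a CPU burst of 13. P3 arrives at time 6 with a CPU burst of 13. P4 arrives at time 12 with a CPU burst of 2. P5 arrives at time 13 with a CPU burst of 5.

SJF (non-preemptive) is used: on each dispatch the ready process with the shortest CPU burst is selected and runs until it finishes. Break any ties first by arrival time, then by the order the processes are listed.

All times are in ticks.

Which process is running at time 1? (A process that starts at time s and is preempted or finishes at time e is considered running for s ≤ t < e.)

Timeline: | P1 0-4 | P0 4-20 | P4 20-22 | P5 22-27 | P2 27-40 | P3 40-53 |
Completion: P0=20  P1=4  P2=40  P3=53  P4=22  P5=27

P1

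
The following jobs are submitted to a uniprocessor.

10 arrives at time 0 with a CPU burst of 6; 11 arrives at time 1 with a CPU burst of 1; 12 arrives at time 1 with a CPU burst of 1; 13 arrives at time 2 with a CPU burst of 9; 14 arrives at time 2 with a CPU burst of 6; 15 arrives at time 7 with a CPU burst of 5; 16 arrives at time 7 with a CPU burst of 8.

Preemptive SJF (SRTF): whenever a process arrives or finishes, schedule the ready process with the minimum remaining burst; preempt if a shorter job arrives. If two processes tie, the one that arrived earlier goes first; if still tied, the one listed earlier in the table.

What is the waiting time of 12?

Schedule: | 10 0-1 | 11 1-2 | 12 2-3 | 10 3-8 | 15 8-13 | 14 13-19 | 16 19-27 | 13 27-36 |
Completion: 10=8  11=2  12=3  13=36  14=19  15=13  16=27
Turnaround (C−A): 10=8  11=1  12=2  13=34  14=17  15=6  16=20
Waiting(12) = turnaround − burst = 2 − 1 = 1

1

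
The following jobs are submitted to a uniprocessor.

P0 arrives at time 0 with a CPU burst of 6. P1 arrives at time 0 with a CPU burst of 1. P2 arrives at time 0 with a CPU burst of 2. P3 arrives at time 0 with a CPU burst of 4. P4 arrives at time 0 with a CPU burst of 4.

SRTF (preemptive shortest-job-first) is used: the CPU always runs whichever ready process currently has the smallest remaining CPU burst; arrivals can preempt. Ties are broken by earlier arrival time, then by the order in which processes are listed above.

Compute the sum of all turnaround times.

39

Timeline: | P1 0-1 | P2 1-3 | P3 3-7 | P4 7-11 | P0 11-17 |
Completion: P0=17  P1=1  P2=3  P3=7  P4=11
Turnaround (C−A): P0=17  P1=1  P2=3  P3=7  P4=11
Turnaround = completion − arrival: P0=17, P1=1, P2=3, P3=7, P4=11
Total turnaround = 17 + 1 + 3 + 7 + 11 = 39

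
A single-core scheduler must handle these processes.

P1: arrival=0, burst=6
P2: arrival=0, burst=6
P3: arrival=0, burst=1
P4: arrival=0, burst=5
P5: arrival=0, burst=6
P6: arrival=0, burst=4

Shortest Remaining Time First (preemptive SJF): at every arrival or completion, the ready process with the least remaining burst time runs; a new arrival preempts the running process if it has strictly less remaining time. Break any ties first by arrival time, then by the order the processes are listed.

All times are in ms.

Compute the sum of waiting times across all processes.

Timeline: | P3 0-1 | P6 1-5 | P4 5-10 | P1 10-16 | P2 16-22 | P5 22-28 |
Completion: P1=16  P2=22  P3=1  P4=10  P5=28  P6=5
Turnaround (C−A): P1=16  P2=22  P3=1  P4=10  P5=28  P6=5
Waiting = turnaround − burst: P1=10, P2=16, P3=0, P4=5, P5=22, P6=1
Total waiting = 10 + 16 + 0 + 5 + 22 + 1 = 54

54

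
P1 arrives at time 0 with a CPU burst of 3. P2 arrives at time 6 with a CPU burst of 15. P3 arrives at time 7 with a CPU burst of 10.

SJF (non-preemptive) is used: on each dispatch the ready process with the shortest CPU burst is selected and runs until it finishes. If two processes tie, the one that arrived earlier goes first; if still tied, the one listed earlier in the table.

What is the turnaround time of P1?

Timeline: | P1 0-3 | idle 3-6 | P2 6-21 | P3 21-31 |
Completion: P1=3  P2=21  P3=31
Turnaround (C−A): P1=3  P2=15  P3=24
Turnaround(P1) = completion − arrival = 3 − 0 = 3

3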